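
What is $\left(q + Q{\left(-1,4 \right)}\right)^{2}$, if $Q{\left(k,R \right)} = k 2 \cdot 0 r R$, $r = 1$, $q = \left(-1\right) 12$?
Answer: $144$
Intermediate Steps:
$q = -12$
$Q{\left(k,R \right)} = 0$ ($Q{\left(k,R \right)} = k 2 \cdot 0 \cdot 1 R = k 0 \cdot 1 R = 0 \cdot 1 R = 0 R = 0$)
$\left(q + Q{\left(-1,4 \right)}\right)^{2} = \left(-12 + 0\right)^{2} = \left(-12\right)^{2} = 144$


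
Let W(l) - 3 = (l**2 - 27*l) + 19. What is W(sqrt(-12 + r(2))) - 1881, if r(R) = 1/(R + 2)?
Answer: -7483/4 - 27*I*sqrt(47)/2 ≈ -1870.8 - 92.551*I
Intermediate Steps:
r(R) = 1/(2 + R)
W(l) = 22 + l**2 - 27*l (W(l) = 3 + ((l**2 - 27*l) + 19) = 3 + (19 + l**2 - 27*l) = 22 + l**2 - 27*l)
W(sqrt(-12 + r(2))) - 1881 = (22 + (sqrt(-12 + 1/(2 + 2)))**2 - 27*sqrt(-12 + 1/(2 + 2))) - 1881 = (22 + (sqrt(-12 + 1/4))**2 - 27*sqrt(-12 + 1/4)) - 1881 = (22 + (sqrt(-47/4))**2 - 27*I*sqrt(47)/2) - 1881 = (22 + (I*sqrt(47)/2)**2 - 27*I*sqrt(47)/2) - 1881 = (22 - 47/4 - 27*I*sqrt(47)/2) - 1881 = (41/4 - 27*I*sqrt(47)/2) - 1881 = -7483/4 - 27*I*sqrt(47)/2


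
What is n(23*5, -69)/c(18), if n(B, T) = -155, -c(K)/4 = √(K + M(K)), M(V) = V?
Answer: 155/24 ≈ 6.4583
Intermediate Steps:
c(K) = -4*√2*√K (c(K) = -4*√(K + K) = -4*√2*√K)
n(23*5, -69)/c(18) = -155/((-4*√2*√18)) = -155/((-4*√2*3*√2)) = -155/(-24) = -155*(-1/24) = 155/24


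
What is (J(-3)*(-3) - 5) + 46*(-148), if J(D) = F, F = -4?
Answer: -6801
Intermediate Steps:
J(D) = -4
(J(-3)*(-3) - 5) + 46*(-148) = (-4*(-3) - 5) + 46*(-148) = (12 - 5) - 6808 = 7 - 6808 = -6801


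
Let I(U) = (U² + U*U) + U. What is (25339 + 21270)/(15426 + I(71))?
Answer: 46609/25579 ≈ 1.8222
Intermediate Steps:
I(U) = U + 2*U² (I(U) = (U² + U²) + U = 2*U² + U = U + 2*U²)
(25339 + 21270)/(15426 + I(71)) = (25339 + 21270)/(15426 + 71*(1 + 2*71)) = 46609/(15426 + 71*(1 + 142)) = 46609/(15426 + 71*143) = 46609/(15426 + 10153) = 46609/25579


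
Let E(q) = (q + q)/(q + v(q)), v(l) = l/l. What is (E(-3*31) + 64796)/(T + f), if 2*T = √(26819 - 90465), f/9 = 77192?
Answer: 2070782002152/22201762455193 - 32787799*I*√526/44403524910386 ≈ 0.093271 - 1.6935e-5*I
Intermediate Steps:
v(l) = 1
E(q) = 2*q/(1 + q) (E(q) = (q + q)/(q + 1) = (2*q)/(1 + q) = 2*q/(1 + q))
f = 694728 (f = 9*77192 = 694728)
T = 11*I*√526/2 (T = √(26819 - 90465)/2 = √(-63646)/2 = (11*I*√526)/2 = 11*I*√526/2 ≈ 126.14*I)
(E(-3*31) + 64796)/(T + f) = (2*(-3*31)/(1 - 3*31) + 64796)/(11*I*√526/2 + 694728) = (2*(-93)/(1 - 93) + 64796)/(694728 + 11*I*√526/2) = (2*(-93)/(-92) + 64796)/(694728 + 11*I*√526/2) = (2*(-93)*(-1/92) + 64796)/(694728 + 11*I*√526/2) = (93/46 + 64796)/(694728 + 11*I*√526/2) = 2980709/(46*(694728 + 11*I*√526/2))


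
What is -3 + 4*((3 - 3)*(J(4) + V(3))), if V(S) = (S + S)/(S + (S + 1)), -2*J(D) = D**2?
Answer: -3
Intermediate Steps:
J(D) = -D**2/2
V(S) = 2*S/(1 + 2*S) (V(S) = (2*S)/(S + (1 + S)) = (2*S)/(1 + 2*S) = 2*S/(1 + 2*S))
-3 + 4*((3 - 3)*(J(4) + V(3))) = -3 + 4*((3 - 3)*(-1/2*4**2 + 2*3/(1 + 2*3))) = -3 + 4*(0*(-1/2*16 + 2*3/(1 + 6))) = -3 + 4*(0*(-8 + 2*3/7)) = -3 + 4*(0*(-8 + 2*3*(1/7))) = -3 + 4*(0*(-8 + 6/7)) = -3 + 4*(0*(-50/7)) = -3 + 4*0 = -3 + 0 = -3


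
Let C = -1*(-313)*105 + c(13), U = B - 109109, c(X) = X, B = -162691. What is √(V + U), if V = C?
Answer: I*√238922 ≈ 488.8*I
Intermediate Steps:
U = -271800 (U = -162691 - 109109 = -271800)
C = 32878 (C = -1*(-313)*105 + 13 = 313*105 + 13 = 32865 + 13 = 32878)
V = 32878
√(V + U) = √(32878 - 271800) = √(-238922) = I*√238922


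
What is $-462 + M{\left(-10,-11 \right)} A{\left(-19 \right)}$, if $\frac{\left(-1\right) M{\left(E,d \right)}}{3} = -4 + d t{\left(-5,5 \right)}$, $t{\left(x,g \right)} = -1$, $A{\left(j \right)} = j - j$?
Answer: $-462$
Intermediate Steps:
$A{\left(j \right)} = 0$
$M{\left(E,d \right)} = 12 + 3 d$ ($M{\left(E,d \right)} = - 3 \left(-4 + d \left(-1\right)\right) = - 3 \left(-4 - d\right) = 12 + 3 d$)
$-462 + M{\left(-10,-11 \right)} A{\left(-19 \right)} = -462 + \left(12 + 3 \left(-11\right)\right) 0 = -462 + \left(12 - 33\right) 0 = -462 - 0 = -462 + 0 = -462$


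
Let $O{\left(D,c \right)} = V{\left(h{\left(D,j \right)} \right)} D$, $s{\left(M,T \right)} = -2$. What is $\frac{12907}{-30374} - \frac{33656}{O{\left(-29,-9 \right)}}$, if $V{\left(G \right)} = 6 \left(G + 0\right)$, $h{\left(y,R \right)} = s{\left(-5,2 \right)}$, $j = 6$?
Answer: $- \frac{256689745}{2642538} \approx -97.138$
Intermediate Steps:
$h{\left(y,R \right)} = -2$
$V{\left(G \right)} = 6 G$
$O{\left(D,c \right)} = - 12 D$ ($O{\left(D,c \right)} = 6 \left(-2\right) D = - 12 D$)
$\frac{12907}{-30374} - \frac{33656}{O{\left(-29,-9 \right)}} = \frac{12907}{-30374} - \frac{33656}{\left(-12\right) \left(-29\right)} = 12907 \left(- \frac{1}{30374}\right) - \frac{33656}{348} = - \frac{12907}{30374} - \frac{8414}{87} = - \frac{256689745}{2642538}$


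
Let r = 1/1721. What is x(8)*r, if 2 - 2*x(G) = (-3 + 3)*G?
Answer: 1/1721 ≈ 0.00058106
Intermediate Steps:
x(G) = 1 (x(G) = 1 - (-3 + 3)*G/2 = 1 - 0*G = 1 - ½*0 = 1 + 0 = 1)
r = 1/1721 ≈ 0.00058106
x(8)*r = 1*(1/1721) = 1/1721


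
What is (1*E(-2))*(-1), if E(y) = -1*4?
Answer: 4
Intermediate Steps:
E(y) = -4
(1*E(-2))*(-1) = (1*(-4))*(-1) = -4*(-1) = 4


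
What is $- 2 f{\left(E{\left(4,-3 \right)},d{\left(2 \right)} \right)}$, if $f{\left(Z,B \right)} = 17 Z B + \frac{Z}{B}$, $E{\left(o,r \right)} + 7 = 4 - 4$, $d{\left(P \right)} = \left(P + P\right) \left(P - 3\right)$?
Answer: $- \frac{1911}{2} \approx -955.5$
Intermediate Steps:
$d{\left(P \right)} = 2 P \left(-3 + P\right)$
$E{\left(o,r \right)} = -7$ ($E{\left(o,r \right)} = -7 + \left(4 - 4\right) = -7 + 0 = -7$)
$f{\left(Z,B \right)} = \frac{Z}{B} + 17 B Z$ ($f{\left(Z,B \right)} = 17 B Z + \frac{Z}{B} = \frac{Z}{B} + 17 B Z$)
$- 2 f{\left(E{\left(4,-3 \right)},d{\left(2 \right)} \right)} = - 2 \left(- \frac{7}{2 \cdot 2 \left(-3 + 2\right)} + 17 \cdot 2 \cdot 2 \left(-3 + 2\right) \left(-7\right)\right) = - 2 \left(- \frac{7}{2 \cdot 2 \left(-1\right)} + 17 \cdot 2 \cdot 2 \left(-1\right) \left(-7\right)\right) = - 2 \left(- \frac{7}{-4} + 17 \left(-4\right) \left(-7\right)\right) = - 2 \left(\left(-7\right) \left(- \frac{1}{4}\right) + 476\right) = - 2 \left(\frac{7}{4} + 476\right) = \left(-2\right) \frac{1911}{4} = - \frac{1911}{2}$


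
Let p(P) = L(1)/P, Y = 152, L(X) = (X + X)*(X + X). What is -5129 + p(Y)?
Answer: -194901/38 ≈ -5129.0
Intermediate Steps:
L(X) = 4*X² (L(X) = (2*X)*(2*X) = 4*X²)
p(P) = 4/P (p(P) = (4*1²)/P = (4*1)/P = 4/P)
-5129 + p(Y) = -5129 + 4/152 = -5129 + 4*(1/152) = -5129 + 1/38 = -194901/38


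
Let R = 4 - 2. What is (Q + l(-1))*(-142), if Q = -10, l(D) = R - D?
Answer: 994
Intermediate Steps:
R = 2
l(D) = 2 - D
(Q + l(-1))*(-142) = (-10 + (2 - 1*(-1)))*(-142) = (-10 + (2 + 1))*(-142) = (-10 + 3)*(-142) = -7*(-142) = 994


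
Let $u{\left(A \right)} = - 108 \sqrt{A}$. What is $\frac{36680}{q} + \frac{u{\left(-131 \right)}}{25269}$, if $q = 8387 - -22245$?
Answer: $\frac{655}{547} - \frac{36 i \sqrt{131}}{8423} \approx 1.1974 - 0.048918 i$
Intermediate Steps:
$q = 30632$ ($q = 8387 + 22245 = 30632$)
$\frac{36680}{q} + \frac{u{\left(-131 \right)}}{25269} = \frac{36680}{30632} + \frac{\left(-108\right) \sqrt{-131}}{25269} = 36680 \cdot \frac{1}{30632} + - 108 i \sqrt{131} \cdot \frac{1}{25269} = \frac{655}{547} + - 108 i \sqrt{131} \cdot \frac{1}{25269} = \frac{655}{547} - \frac{36 i \sqrt{131}}{8423}$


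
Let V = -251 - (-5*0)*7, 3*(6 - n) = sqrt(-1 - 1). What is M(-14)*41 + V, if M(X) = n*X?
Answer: -3695 + 574*I*sqrt(2)/3 ≈ -3695.0 + 270.59*I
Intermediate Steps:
n = 6 - I*sqrt(2)/3 (n = 6 - sqrt(-1 - 1)/3 = 6 - I*sqrt(2)/3 ≈ 6.0 - 0.4714*I)
M(X) = X*(6 - I*sqrt(2)/3) (M(X) = (6 - I*sqrt(2)/3)*X = X*(6 - I*sqrt(2)/3))
V = -251 (V = -251 - 0*7 = -251 - 1*0 = -251 + 0 = -251)
M(-14)*41 + V = ((1/3)*(-14)*(18 - I*sqrt(2)))*41 - 251 = (-84 + 14*I*sqrt(2)/3)*41 - 251 = (-3444 + 574*I*sqrt(2)/3) - 251 = -3695 + 574*I*sqrt(2)/3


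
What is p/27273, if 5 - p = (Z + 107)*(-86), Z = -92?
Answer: 1295/27273 ≈ 0.047483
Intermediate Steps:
p = 1295 (p = 5 - (-92 + 107)*(-86) = 5 - 15*(-86) = 5 - 1*(-1290) = 5 + 1290 = 1295)
p/27273 = 1295/27273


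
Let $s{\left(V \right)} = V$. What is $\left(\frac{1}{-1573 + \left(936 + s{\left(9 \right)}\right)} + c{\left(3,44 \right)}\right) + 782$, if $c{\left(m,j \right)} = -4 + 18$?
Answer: $\frac{499887}{628} \approx 796.0$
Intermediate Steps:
$c{\left(m,j \right)} = 14$
$\left(\frac{1}{-1573 + \left(936 + s{\left(9 \right)}\right)} + c{\left(3,44 \right)}\right) + 782 = \left(\frac{1}{-1573 + \left(936 + 9\right)} + 14\right) + 782 = \left(\frac{1}{-1573 + 945} + 14\right) + 782 = \left(\frac{1}{-628} + 14\right) + 782 = \left(- \frac{1}{628} + 14\right) + 782 = \frac{8791}{628} + 782 = \frac{499887}{628}$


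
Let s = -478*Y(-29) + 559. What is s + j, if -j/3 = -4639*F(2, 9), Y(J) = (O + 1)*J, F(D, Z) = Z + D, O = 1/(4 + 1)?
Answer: 851402/5 ≈ 1.7028e+5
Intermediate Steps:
O = 1/5 ≈ 0.20000
F(D, Z) = D + Z
Y(J) = 6*J/5 (Y(J) = (1/5 + 1)*J = 6*J/5)
j = 153087 (j = -(-13917)*(2 + 9) = -(-13917)*11 = -3*(-51029) = 153087)
s = 85967/5 (s = -2868*(-29)/5 + 559 = -478*(-174/5) + 559 = 83172/5 + 559 = 85967/5 ≈ 17193.)
s + j = 85967/5 + 153087 = 851402/5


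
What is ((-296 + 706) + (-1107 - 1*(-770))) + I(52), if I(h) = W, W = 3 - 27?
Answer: 49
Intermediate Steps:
W = -24
I(h) = -24
((-296 + 706) + (-1107 - 1*(-770))) + I(52) = ((-296 + 706) + (-1107 - 1*(-770))) - 24 = (410 + (-1107 + 770)) - 24 = (410 - 337) - 24 = 73 - 24 = 49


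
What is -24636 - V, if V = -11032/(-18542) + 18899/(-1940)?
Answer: -442932179051/17985740 ≈ -24627.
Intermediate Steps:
V = -164511589/17985740 (V = -11032*(-1/18542) + 18899*(-1/1940) = 5516/9271 - 18899/1940 = -164511589/17985740 ≈ -9.1468)
-24636 - V = -24636 - 1*(-164511589/17985740) = -24636 + 164511589/17985740 = -442932179051/17985740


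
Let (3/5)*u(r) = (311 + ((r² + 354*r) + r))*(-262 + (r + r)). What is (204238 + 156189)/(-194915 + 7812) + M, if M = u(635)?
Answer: 197703222811013/187103 ≈ 1.0567e+9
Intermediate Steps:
u(r) = 5*(-262 + 2*r)*(311 + r² + 355*r)/3 (u(r) = 5*((311 + ((r² + 354*r) + r))*(-262 + (r + r)))/3 = 5*((311 + (r² + 355*r))*(-262 + 2*r))/3 = 5*((311 + r² + 355*r)*(-262 + 2*r))/3 = 5*((-262 + 2*r)*(311 + r² + 355*r))/3 = 5*(-262 + 2*r)*(311 + r² + 355*r)/3)
M = 1056654480 (M = -407410/3 - 153980*635 + (10/3)*635³ + (2240/3)*635² = -407410/3 - 97777300 + (10/3)*256047875 + (2240/3)*403225 = -407410/3 - 97777300 + 2560478750/3 + 903224000/3 = 1056654480)
(204238 + 156189)/(-194915 + 7812) + M = (204238 + 156189)/(-194915 + 7812) + 1056654480 = 360427/(-187103) + 1056654480 = 360427*(-1/187103) + 1056654480 = -360427/187103 + 1056654480 = 197703222811013/187103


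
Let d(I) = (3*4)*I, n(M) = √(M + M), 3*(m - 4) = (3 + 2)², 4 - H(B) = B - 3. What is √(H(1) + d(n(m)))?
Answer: √(6 + 4*√222) ≈ 8.0993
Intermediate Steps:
H(B) = 7 - B (H(B) = 4 - (B - 3) = 4 - (-3 + B) = 4 + (3 - B) = 7 - B)
m = 37/3 (m = 4 + (3 + 2)²/3 = 4 + (⅓)*5² = 4 + (⅓)*25 = 4 + 25/3 = 37/3 ≈ 12.333)
n(M) = √2*√M (n(M) = √(2*M) = √2*√M)
d(I) = 12*I
√(H(1) + d(n(m))) = √((7 - 1*1) + 12*(√2*√(37/3))) = √((7 - 1) + 12*(√2*(√111/3))) = √(6 + 12*(√222/3)) = √(6 + 4*√222)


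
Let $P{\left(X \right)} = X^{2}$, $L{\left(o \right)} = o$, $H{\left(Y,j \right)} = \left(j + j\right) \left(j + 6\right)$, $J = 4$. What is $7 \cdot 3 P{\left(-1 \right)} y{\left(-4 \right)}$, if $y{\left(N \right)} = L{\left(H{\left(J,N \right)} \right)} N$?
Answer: $1344$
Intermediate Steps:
$H{\left(Y,j \right)} = 2 j \left(6 + j\right)$
$y{\left(N \right)} = 2 N^{2} \left(6 + N\right)$ ($y{\left(N \right)} = 2 N \left(6 + N\right) N = 2 N^{2} \left(6 + N\right)$)
$7 \cdot 3 P{\left(-1 \right)} y{\left(-4 \right)} = 7 \cdot 3 \left(-1\right)^{2} \cdot 2 \left(-4\right)^{2} \left(6 - 4\right) = 21 \cdot 1 \cdot 2 \cdot 16 \cdot 2 = 21 \cdot 64 = 1344$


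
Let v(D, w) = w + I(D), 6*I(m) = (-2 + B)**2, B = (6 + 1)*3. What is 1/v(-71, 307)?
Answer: 6/2203 ≈ 0.0027236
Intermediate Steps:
B = 21 (B = 7*3 = 21)
I(m) = 361/6 (I(m) = (-2 + 21)**2/6 = (1/6)*19**2 = (1/6)*361 = 361/6)
v(D, w) = 361/6 + w (v(D, w) = w + 361/6 = 361/6 + w)
1/v(-71, 307) = 1/(361/6 + 307) = 1/(2203/6) = 6/2203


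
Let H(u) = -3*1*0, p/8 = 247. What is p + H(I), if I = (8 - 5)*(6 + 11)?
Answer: 1976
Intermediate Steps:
p = 1976 (p = 8*247 = 1976)
I = 51 (I = 3*17 = 51)
H(u) = 0 (H(u) = -3*0 = 0)
p + H(I) = 1976 + 0 = 1976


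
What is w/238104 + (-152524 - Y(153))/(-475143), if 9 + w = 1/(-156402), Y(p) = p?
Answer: 1895004591701833/5898099223492848 ≈ 0.32129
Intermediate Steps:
w = -1407619/156402 (w = -9 + 1/(-156402) = -9 - 1/156402 = -1407619/156402 ≈ -9.0000)
w/238104 + (-152524 - Y(153))/(-475143) = -1407619/156402/238104 + (-152524 - 1*153)/(-475143) = -1407619/156402*1/238104 + (-152524 - 153)*(-1/475143) = -1407619/37239941808 - 152677*(-1/475143) = -1407619/37239941808 + 152677/475143 = 1895004591701833/5898099223492848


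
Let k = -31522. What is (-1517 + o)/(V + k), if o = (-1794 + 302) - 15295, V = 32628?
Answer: -9152/553 ≈ -16.550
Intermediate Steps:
o = -16787 (o = -1492 - 15295 = -16787)
(-1517 + o)/(V + k) = (-1517 - 16787)/(32628 - 31522) = -18304/1106 = -18304*1/1106 = -9152/553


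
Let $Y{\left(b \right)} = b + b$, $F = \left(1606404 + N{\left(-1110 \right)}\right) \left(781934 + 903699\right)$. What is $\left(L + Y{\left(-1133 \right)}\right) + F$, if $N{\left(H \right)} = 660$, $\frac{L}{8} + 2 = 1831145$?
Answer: $2708934758390$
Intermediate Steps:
$L = 14649144$ ($L = -16 + 8 \cdot 1831145 = -16 + 14649160 = 14649144$)
$F = 2708920111512$ ($F = \left(1606404 + 660\right) \left(781934 + 903699\right) = 1607064 \cdot 1685633 = 2708920111512$)
$Y{\left(b \right)} = 2 b$
$\left(L + Y{\left(-1133 \right)}\right) + F = \left(14649144 + 2 \left(-1133\right)\right) + 2708920111512 = \left(14649144 - 2266\right) + 2708920111512 = 14646878 + 2708920111512 = 2708934758390$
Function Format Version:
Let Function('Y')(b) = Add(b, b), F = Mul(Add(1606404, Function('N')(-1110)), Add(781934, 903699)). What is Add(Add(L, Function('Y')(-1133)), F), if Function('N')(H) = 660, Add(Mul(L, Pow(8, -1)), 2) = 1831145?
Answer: 2708934758390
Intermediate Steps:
L = 14649144 (L = Add(-16, Mul(8, 1831145)) = Add(-16, 14649160) = 14649144)
F = 2708920111512 (F = Mul(Add(1606404, 660), Add(781934, 903699)) = Mul(1607064, 1685633) = 2708920111512)
Function('Y')(b) = Mul(2, b)
Add(Add(L, Function('Y')(-1133)), F) = Add(Add(14649144, Mul(2, -1133)), 2708920111512) = Add(Add(14649144, -2266), 2708920111512) = Add(14646878, 2708920111512) = 2708934758390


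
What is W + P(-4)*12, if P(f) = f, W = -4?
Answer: -52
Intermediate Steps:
W + P(-4)*12 = -4 - 4*12 = -4 - 48 = -52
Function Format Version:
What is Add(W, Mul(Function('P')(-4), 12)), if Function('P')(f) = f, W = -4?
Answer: -52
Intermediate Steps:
Add(W, Mul(Function('P')(-4), 12)) = Add(-4, Mul(-4, 12)) = Add(-4, -48) = -52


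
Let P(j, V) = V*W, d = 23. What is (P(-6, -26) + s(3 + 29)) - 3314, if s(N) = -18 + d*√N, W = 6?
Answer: -3488 + 92*√2 ≈ -3357.9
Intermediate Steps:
s(N) = -18 + 23*√N
P(j, V) = 6*V (P(j, V) = V*6 = 6*V)
(P(-6, -26) + s(3 + 29)) - 3314 = (6*(-26) + (-18 + 23*√(3 + 29))) - 3314 = (-156 + (-18 + 23*√32)) - 3314 = (-156 + (-18 + 23*(4*√2))) - 3314 = (-156 + (-18 + 92*√2)) - 3314 = (-174 + 92*√2) - 3314 = -3488 + 92*√2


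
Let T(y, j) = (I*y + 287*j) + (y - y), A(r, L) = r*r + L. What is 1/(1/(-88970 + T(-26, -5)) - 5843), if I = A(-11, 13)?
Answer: -93889/548593428 ≈ -0.00017114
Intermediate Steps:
A(r, L) = L + r² (A(r, L) = r² + L = L + r²)
I = 134 (I = 13 + (-11)² = 13 + 121 = 134)
T(y, j) = 134*y + 287*j (T(y, j) = (134*y + 287*j) + (y - y) = (134*y + 287*j) + 0 = 134*y + 287*j)
1/(1/(-88970 + T(-26, -5)) - 5843) = 1/(1/(-88970 + (134*(-26) + 287*(-5))) - 5843) = 1/(1/(-88970 + (-3484 - 1435)) - 5843) = 1/(1/(-88970 - 4919) - 5843) = 1/(1/(-93889) - 5843) = 1/(-1/93889 - 5843) = 1/(-548593428/93889) = -93889/548593428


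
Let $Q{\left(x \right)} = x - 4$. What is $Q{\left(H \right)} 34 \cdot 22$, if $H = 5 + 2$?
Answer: $2244$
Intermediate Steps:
$H = 7$
$Q{\left(x \right)} = -4 + x$
$Q{\left(H \right)} 34 \cdot 22 = \left(-4 + 7\right) 34 \cdot 22 = 3 \cdot 748 = 2244$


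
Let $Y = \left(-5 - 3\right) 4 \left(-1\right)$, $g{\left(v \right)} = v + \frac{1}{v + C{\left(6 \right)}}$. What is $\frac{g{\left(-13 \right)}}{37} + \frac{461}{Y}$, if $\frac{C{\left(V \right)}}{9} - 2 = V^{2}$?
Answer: $\frac{5474921}{389536} \approx 14.055$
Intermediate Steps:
$C{\left(V \right)} = 18 + 9 V^{2}$
$g{\left(v \right)} = v + \frac{1}{342 + v}$ ($g{\left(v \right)} = v + \frac{1}{v + \left(18 + 9 \cdot 6^{2}\right)} = v + \frac{1}{v + \left(18 + 9 \cdot 36\right)} = v + \frac{1}{v + \left(18 + 324\right)} = v + \frac{1}{v + 342} = v + \frac{1}{342 + v}$)
$Y = 32$ ($Y = \left(-8\right) \left(-4\right) = 32$)
$\frac{g{\left(-13 \right)}}{37} + \frac{461}{Y} = \frac{\frac{1}{342 - 13} \left(1 + \left(-13\right)^{2} + 342 \left(-13\right)\right)}{37} + \frac{461}{32} = \frac{1 + 169 - 4446}{329} \cdot \frac{1}{37} + 461 \cdot \frac{1}{32} = \frac{1}{329} \left(-4276\right) \frac{1}{37} + \frac{461}{32} = \left(- \frac{4276}{329}\right) \frac{1}{37} + \frac{461}{32} = - \frac{4276}{12173} + \frac{461}{32} = \frac{5474921}{389536}$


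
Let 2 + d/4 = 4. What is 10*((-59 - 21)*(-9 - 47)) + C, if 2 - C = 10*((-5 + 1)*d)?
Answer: 45122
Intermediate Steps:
d = 8 (d = -8 + 4*4 = -8 + 16 = 8)
C = 322 (C = 2 - 10*(-5 + 1)*8 = 2 - 10*(-4*8) = 2 - 10*(-32) = 2 - 1*(-320) = 2 + 320 = 322)
10*((-59 - 21)*(-9 - 47)) + C = 10*((-59 - 21)*(-9 - 47)) + 322 = 10*(-80*(-56)) + 322 = 10*4480 + 322 = 44800 + 322 = 45122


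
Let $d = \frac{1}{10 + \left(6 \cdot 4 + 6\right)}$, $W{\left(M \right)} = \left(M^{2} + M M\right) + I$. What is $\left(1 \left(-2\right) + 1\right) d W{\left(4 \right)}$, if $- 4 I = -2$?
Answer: $- \frac{13}{16} \approx -0.8125$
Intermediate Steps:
$I = \frac{1}{2}$ ($I = \left(- \frac{1}{4}\right) \left(-2\right) = \frac{1}{2} \approx 0.5$)
$W{\left(M \right)} = \frac{1}{2} + 2 M^{2}$ ($W{\left(M \right)} = \left(M^{2} + M M\right) + \frac{1}{2} = \left(M^{2} + M^{2}\right) + \frac{1}{2} = 2 M^{2} + \frac{1}{2} = \frac{1}{2} + 2 M^{2}$)
$d = \frac{1}{40}$ ($d = \frac{1}{10 + \left(24 + 6\right)} = \frac{1}{10 + 30} = \frac{1}{40} \approx 0.025$)
$\left(1 \left(-2\right) + 1\right) d W{\left(4 \right)} = \left(1 \left(-2\right) + 1\right) \frac{1}{40} \left(\frac{1}{2} + 2 \cdot 4^{2}\right) = \left(-2 + 1\right) \frac{1}{40} \left(\frac{1}{2} + 2 \cdot 16\right) = \left(-1\right) \frac{1}{40} \left(\frac{1}{2} + 32\right) = \left(- \frac{1}{40}\right) \frac{65}{2} = - \frac{13}{16}$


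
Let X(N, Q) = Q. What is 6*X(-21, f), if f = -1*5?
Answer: -30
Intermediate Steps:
f = -5
6*X(-21, f) = 6*(-5) = -30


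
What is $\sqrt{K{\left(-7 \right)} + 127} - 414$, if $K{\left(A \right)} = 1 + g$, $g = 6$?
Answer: $-414 + \sqrt{134} \approx -402.42$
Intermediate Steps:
$K{\left(A \right)} = 7$ ($K{\left(A \right)} = 1 + 6 = 7$)
$\sqrt{K{\left(-7 \right)} + 127} - 414 = \sqrt{7 + 127} - 414 = \sqrt{134} - 414 = -414 + \sqrt{134}$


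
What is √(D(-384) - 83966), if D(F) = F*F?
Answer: √63490 ≈ 251.97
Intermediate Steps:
D(F) = F²
√(D(-384) - 83966) = √((-384)² - 83966) = √(147456 - 83966) = √63490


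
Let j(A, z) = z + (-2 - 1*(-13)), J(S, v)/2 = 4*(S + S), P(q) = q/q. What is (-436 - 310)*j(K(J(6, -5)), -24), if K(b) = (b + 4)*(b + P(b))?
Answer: 9698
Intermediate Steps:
P(q) = 1
J(S, v) = 16*S (J(S, v) = 2*(4*(S + S)) = 2*(4*(2*S)) = 2*(8*S) = 16*S)
K(b) = (1 + b)*(4 + b) (K(b) = (b + 4)*(b + 1) = (4 + b)*(1 + b) = (1 + b)*(4 + b))
j(A, z) = 11 + z (j(A, z) = z + (-2 + 13) = z + 11 = 11 + z)
(-436 - 310)*j(K(J(6, -5)), -24) = (-436 - 310)*(11 - 24) = -746*(-13) = 9698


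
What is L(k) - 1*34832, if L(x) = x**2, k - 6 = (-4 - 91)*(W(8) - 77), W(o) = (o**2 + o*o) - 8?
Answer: 16603409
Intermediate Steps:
W(o) = -8 + 2*o**2 (W(o) = (o**2 + o**2) - 8 = 2*o**2 - 8 = -8 + 2*o**2)
k = -4079 (k = 6 + (-4 - 91)*((-8 + 2*8**2) - 77) = 6 - 95*((-8 + 2*64) - 77) = 6 - 95*((-8 + 128) - 77) = 6 - 95*(120 - 77) = 6 - 95*43 = 6 - 4085 = -4079)
L(k) - 1*34832 = (-4079)**2 - 1*34832 = 16638241 - 34832 = 16603409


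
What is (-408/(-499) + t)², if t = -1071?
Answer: 285178428441/249001 ≈ 1.1453e+6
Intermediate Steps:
(-408/(-499) + t)² = (-408/(-499) - 1071)² = (-408*(-1/499) - 1071)² = (408/499 - 1071)² = (-534021/499)² = 285178428441/249001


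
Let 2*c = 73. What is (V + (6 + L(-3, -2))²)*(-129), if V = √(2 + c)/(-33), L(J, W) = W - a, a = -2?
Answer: -4644 + 43*√154/22 ≈ -4619.7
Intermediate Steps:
L(J, W) = 2 + W (L(J, W) = W - 1*(-2) = W + 2 = 2 + W)
c = 73/2 (c = (½)*73 = 73/2 ≈ 36.500)
V = -√154/66 (V = √(2 + 73/2)/(-33) = √(77/2)*(-1/33) = (√154/2)*(-1/33) = -√154/66 ≈ -0.18803)
(V + (6 + L(-3, -2))²)*(-129) = (-√154/66 + (6 + (2 - 2))²)*(-129) = (-√154/66 + (6 + 0)²)*(-129) = (-√154/66 + 6²)*(-129) = (-√154/66 + 36)*(-129) = (36 - √154/66)*(-129) = -4644 + 43*√154/22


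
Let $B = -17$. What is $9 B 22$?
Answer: $-3366$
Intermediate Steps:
$9 B 22 = 9 \left(-17\right) 22 = \left(-153\right) 22 = -3366$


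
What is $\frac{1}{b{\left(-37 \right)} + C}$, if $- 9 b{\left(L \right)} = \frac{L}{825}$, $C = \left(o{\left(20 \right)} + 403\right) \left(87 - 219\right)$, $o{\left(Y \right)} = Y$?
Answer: $- \frac{7425}{414582263} \approx -1.791 \cdot 10^{-5}$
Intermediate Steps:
$C = -55836$ ($C = \left(20 + 403\right) \left(87 - 219\right) = 423 \left(-132\right) = -55836$)
$b{\left(L \right)} = - \frac{L}{7425}$ ($b{\left(L \right)} = - \frac{L \frac{1}{825}}{9} = - \frac{\frac{1}{825} L}{9} = - \frac{L}{7425}$)
$\frac{1}{b{\left(-37 \right)} + C} = \frac{1}{\left(- \frac{1}{7425}\right) \left(-37\right) - 55836} = \frac{1}{\frac{37}{7425} - 55836} = \frac{1}{- \frac{414582263}{7425}} = - \frac{7425}{414582263}$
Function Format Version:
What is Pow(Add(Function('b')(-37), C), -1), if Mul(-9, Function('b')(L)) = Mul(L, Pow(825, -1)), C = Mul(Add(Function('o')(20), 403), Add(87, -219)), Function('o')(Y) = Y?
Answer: Rational(-7425, 414582263) ≈ -1.7910e-5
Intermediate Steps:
C = -55836 (C = Mul(Add(20, 403), Add(87, -219)) = Mul(423, -132) = -55836)
Function('b')(L) = Mul(Rational(-1, 7425), L) (Function('b')(L) = Mul(Rational(-1, 9), Mul(L, Pow(825, -1))) = Mul(Rational(-1, 9), Mul(L, Rational(1, 825))) = Mul(Rational(-1, 9), Mul(Rational(1, 825), L)) = Mul(Rational(-1, 7425), L))
Pow(Add(Function('b')(-37), C), -1) = Pow(Add(Mul(Rational(-1, 7425), -37), -55836), -1) = Pow(Add(Rational(37, 7425), -55836), -1) = Pow(Rational(-414582263, 7425), -1) = Rational(-7425, 414582263)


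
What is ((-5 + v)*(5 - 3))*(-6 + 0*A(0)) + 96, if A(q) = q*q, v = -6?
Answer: 228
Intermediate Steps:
A(q) = q²
((-5 + v)*(5 - 3))*(-6 + 0*A(0)) + 96 = ((-5 - 6)*(5 - 3))*(-6 + 0*0²) + 96 = (-11*2)*(-6 + 0*0) + 96 = -22*(-6 + 0) + 96 = -22*(-6) + 96 = 132 + 96 = 228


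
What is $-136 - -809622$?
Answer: $809486$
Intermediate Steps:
$-136 - -809622 = -136 + 809622 = 809486$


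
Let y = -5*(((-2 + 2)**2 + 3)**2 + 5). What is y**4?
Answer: 24010000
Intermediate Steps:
y = -70 (y = -5*((0**2 + 3)**2 + 5) = -5*((0 + 3)**2 + 5) = -5*(3**2 + 5) = -5*(9 + 5) = -5*14 = -70)
y**4 = (-70)**4 = 24010000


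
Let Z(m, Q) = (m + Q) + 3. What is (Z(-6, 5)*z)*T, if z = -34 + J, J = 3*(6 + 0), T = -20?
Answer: 640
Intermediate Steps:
Z(m, Q) = 3 + Q + m (Z(m, Q) = (Q + m) + 3 = 3 + Q + m)
J = 18 (J = 3*6 = 18)
z = -16 (z = -34 + 18 = -16)
(Z(-6, 5)*z)*T = ((3 + 5 - 6)*(-16))*(-20) = (2*(-16))*(-20) = -32*(-20) = 640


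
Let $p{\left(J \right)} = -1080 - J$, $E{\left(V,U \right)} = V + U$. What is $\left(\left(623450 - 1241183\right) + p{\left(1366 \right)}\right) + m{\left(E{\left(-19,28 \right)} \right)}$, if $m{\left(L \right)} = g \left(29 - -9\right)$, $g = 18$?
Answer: $-619495$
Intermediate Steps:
$E{\left(V,U \right)} = U + V$
$m{\left(L \right)} = 684$ ($m{\left(L \right)} = 18 \left(29 - -9\right) = 18 \left(29 + 9\right) = 18 \cdot 38 = 684$)
$\left(\left(623450 - 1241183\right) + p{\left(1366 \right)}\right) + m{\left(E{\left(-19,28 \right)} \right)} = \left(\left(623450 - 1241183\right) - 2446\right) + 684 = \left(-617733 - 2446\right) + 684 = -620179 + 684 = -619495$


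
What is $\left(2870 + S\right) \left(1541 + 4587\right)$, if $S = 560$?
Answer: $21019040$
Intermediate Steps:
$\left(2870 + S\right) \left(1541 + 4587\right) = \left(2870 + 560\right) \left(1541 + 4587\right) = 3430 \cdot 6128 = 21019040$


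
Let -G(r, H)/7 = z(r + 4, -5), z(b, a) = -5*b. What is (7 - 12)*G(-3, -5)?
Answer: -175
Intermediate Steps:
G(r, H) = 140 + 35*r (G(r, H) = -(-35)*(r + 4) = -(-35)*(4 + r) = -7*(-20 - 5*r) = 140 + 35*r)
(7 - 12)*G(-3, -5) = (7 - 12)*(140 + 35*(-3)) = -5*(140 - 105) = -5*35 = -175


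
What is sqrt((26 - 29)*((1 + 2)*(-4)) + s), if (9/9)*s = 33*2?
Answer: sqrt(102) ≈ 10.100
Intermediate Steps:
s = 66 (s = 33*2 = 66)
sqrt((26 - 29)*((1 + 2)*(-4)) + s) = sqrt((26 - 29)*((1 + 2)*(-4)) + 66) = sqrt(-9*(-4) + 66) = sqrt(-3*(-12) + 66) = sqrt(36 + 66) = sqrt(102)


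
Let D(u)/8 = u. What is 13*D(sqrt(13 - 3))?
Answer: 104*sqrt(10) ≈ 328.88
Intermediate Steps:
D(u) = 8*u
13*D(sqrt(13 - 3)) = 13*(8*sqrt(13 - 3)) = 13*(8*sqrt(10)) = 104*sqrt(10)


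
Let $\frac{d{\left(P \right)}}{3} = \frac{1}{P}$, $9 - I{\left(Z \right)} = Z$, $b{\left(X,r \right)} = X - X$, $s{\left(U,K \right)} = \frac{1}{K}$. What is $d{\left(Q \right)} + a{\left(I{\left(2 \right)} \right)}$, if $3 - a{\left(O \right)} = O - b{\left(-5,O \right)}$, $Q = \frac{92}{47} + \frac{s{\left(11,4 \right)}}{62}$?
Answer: $- \frac{18828}{7621} \approx -2.4705$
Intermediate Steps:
$b{\left(X,r \right)} = 0$
$I{\left(Z \right)} = 9 - Z$
$Q = \frac{22863}{11656}$ ($Q = \frac{92}{47} + \frac{1}{4 \cdot 62} = 92 \cdot \frac{1}{47} + \frac{1}{4} \cdot \frac{1}{62} = \frac{92}{47} + \frac{1}{248} = \frac{22863}{11656} \approx 1.9615$)
$d{\left(P \right)} = \frac{3}{P}$
$a{\left(O \right)} = 3 - O$ ($a{\left(O \right)} = 3 - \left(O - 0\right) = 3 - \left(O + 0\right) = 3 - O$)
$d{\left(Q \right)} + a{\left(I{\left(2 \right)} \right)} = \frac{3}{\frac{22863}{11656}} + \left(3 - \left(9 - 2\right)\right) = 3 \cdot \frac{11656}{22863} + \left(3 - \left(9 - 2\right)\right) = \frac{11656}{7621} + \left(3 - 7\right) = \frac{11656}{7621} - 4 = - \frac{18828}{7621}$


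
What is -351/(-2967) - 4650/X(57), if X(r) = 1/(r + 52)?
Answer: -501274533/989 ≈ -5.0685e+5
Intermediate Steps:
X(r) = 1/(52 + r)
-351/(-2967) - 4650/X(57) = -351/(-2967) - 4650/(1/(52 + 57)) = -351*(-1/2967) - 4650/(1/109) = 117/989 - 4650/1/109 = 117/989 - 4650*109 = 117/989 - 506850 = -501274533/989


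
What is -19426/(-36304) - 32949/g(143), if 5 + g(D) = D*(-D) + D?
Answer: 795370991/368685272 ≈ 2.1573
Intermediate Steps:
g(D) = -5 + D - D² (g(D) = -5 + (D*(-D) + D) = -5 + (-D² + D) = -5 + (D - D²) = -5 + D - D²)
-19426/(-36304) - 32949/g(143) = -19426/(-36304) - 32949/(-5 + 143 - 1*143²) = -19426*(-1/36304) - 32949/(-5 + 143 - 1*20449) = 9713/18152 - 32949/(-5 + 143 - 20449) = 9713/18152 - 32949/(-20311) = 9713/18152 - 32949*(-1/20311) = 9713/18152 + 32949/20311 = 795370991/368685272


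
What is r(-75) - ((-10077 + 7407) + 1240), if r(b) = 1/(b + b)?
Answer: 214499/150 ≈ 1430.0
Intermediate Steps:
r(b) = 1/(2*b)
r(-75) - ((-10077 + 7407) + 1240) = (1/2)/(-75) - ((-10077 + 7407) + 1240) = (1/2)*(-1/75) - (-2670 + 1240) = -1/150 - 1*(-1430) = -1/150 + 1430 = 214499/150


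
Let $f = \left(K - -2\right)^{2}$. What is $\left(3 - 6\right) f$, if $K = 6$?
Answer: $-192$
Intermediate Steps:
$f = 64$ ($f = \left(6 - -2\right)^{2} = \left(6 + 2\right)^{2} = 8^{2} = 64$)
$\left(3 - 6\right) f = \left(3 - 6\right) 64 = \left(-3\right) 64 = -192$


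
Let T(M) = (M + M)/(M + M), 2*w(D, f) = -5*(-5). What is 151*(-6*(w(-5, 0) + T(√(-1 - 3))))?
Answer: -12231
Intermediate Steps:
w(D, f) = 25/2 (w(D, f) = (-5*(-5))/2 = (½)*25 = 25/2)
T(M) = 1 (T(M) = (2*M)/((2*M)) = (2*M)*(1/(2*M)) = 1)
151*(-6*(w(-5, 0) + T(√(-1 - 3)))) = 151*(-6*(25/2 + 1)) = 151*(-6*27/2) = 151*(-81) = -12231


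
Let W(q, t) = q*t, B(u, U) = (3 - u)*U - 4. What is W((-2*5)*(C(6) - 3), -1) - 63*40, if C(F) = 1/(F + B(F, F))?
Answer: -20405/8 ≈ -2550.6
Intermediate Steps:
B(u, U) = -4 + U*(3 - u) (B(u, U) = U*(3 - u) - 4 = -4 + U*(3 - u))
C(F) = 1/(-4 - F² + 4*F) (C(F) = 1/(F + (-4 + 3*F - F*F)) = 1/(F + (-4 + 3*F - F²)) = 1/(F + (-4 - F² + 3*F)) = 1/(-4 - F² + 4*F))
W((-2*5)*(C(6) - 3), -1) - 63*40 = ((-2*5)*(-1/(4 + 6² - 4*6) - 3))*(-1) - 63*40 = -10*(-1/(4 + 36 - 24) - 3)*(-1) - 2520 = -10*(-1/16 - 3)*(-1) - 2520 = -10*(-49/16)*(-1) - 2520 = (245/8)*(-1) - 2520 = -245/8 - 2520 = -20405/8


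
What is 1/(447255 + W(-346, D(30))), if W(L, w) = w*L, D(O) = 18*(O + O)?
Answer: 1/73575 ≈ 1.3592e-5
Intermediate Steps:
D(O) = 36*O (D(O) = 18*(2*O) = 36*O)
W(L, w) = L*w
1/(447255 + W(-346, D(30))) = 1/(447255 - 12456*30) = 1/(447255 - 346*1080) = 1/(447255 - 373680) = 1/73575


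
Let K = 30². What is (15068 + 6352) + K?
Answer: 22320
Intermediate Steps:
K = 900
(15068 + 6352) + K = (15068 + 6352) + 900 = 21420 + 900 = 22320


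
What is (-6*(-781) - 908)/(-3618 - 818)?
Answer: -1889/2218 ≈ -0.85167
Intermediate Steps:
(-6*(-781) - 908)/(-3618 - 818) = (4686 - 908)/(-4436) = 3778*(-1/4436) = -1889/2218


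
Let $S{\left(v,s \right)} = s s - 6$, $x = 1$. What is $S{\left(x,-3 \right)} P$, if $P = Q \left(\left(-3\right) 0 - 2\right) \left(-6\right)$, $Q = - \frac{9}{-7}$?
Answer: $\frac{324}{7} \approx 46.286$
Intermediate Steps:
$Q = \frac{9}{7}$ ($Q = \left(-9\right) \left(- \frac{1}{7}\right) = \frac{9}{7} \approx 1.2857$)
$S{\left(v,s \right)} = -6 + s^{2}$ ($S{\left(v,s \right)} = s^{2} - 6 = -6 + s^{2}$)
$P = \frac{108}{7}$ ($P = \frac{9 \left(\left(-3\right) 0 - 2\right)}{7} \left(-6\right) = \frac{9 \left(0 - 2\right)}{7} \left(-6\right) = \frac{9}{7} \left(-2\right) \left(-6\right) = \left(- \frac{18}{7}\right) \left(-6\right) = \frac{108}{7} \approx 15.429$)
$S{\left(x,-3 \right)} P = \left(-6 + \left(-3\right)^{2}\right) \frac{108}{7} = \left(-6 + 9\right) \frac{108}{7} = 3 \cdot \frac{108}{7} = \frac{324}{7}$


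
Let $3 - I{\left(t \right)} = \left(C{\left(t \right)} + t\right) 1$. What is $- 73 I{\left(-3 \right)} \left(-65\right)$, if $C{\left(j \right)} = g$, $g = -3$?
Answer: $42705$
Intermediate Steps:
$C{\left(j \right)} = -3$
$I{\left(t \right)} = 6 - t$ ($I{\left(t \right)} = 3 - \left(-3 + t\right) 1 = 3 - \left(-3 + t\right) = 6 - t$)
$- 73 I{\left(-3 \right)} \left(-65\right) = - 73 \left(6 - -3\right) \left(-65\right) = - 73 \left(6 + 3\right) \left(-65\right) = \left(-73\right) 9 \left(-65\right) = \left(-657\right) \left(-65\right) = 42705$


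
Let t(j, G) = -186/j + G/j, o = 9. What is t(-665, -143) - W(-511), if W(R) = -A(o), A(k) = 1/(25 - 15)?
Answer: 113/190 ≈ 0.59474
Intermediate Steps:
A(k) = ⅒ (A(k) = 1/10 = ⅒)
W(R) = -⅒ (W(R) = -1*⅒ = -⅒)
t(-665, -143) - W(-511) = (-186 - 143)/(-665) - 1*(-⅒) = -1/665*(-329) + ⅒ = 47/95 + ⅒ = 113/190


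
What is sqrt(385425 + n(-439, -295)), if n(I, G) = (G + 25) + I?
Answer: 2*sqrt(96179) ≈ 620.25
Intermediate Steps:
n(I, G) = 25 + G + I (n(I, G) = (25 + G) + I = 25 + G + I)
sqrt(385425 + n(-439, -295)) = sqrt(385425 + (25 - 295 - 439)) = sqrt(385425 - 709) = sqrt(384716) = 2*sqrt(96179)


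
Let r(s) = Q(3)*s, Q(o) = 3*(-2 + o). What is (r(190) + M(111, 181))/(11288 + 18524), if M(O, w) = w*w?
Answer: 33331/29812 ≈ 1.1180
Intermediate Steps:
Q(o) = -6 + 3*o
M(O, w) = w²
r(s) = 3*s (r(s) = (-6 + 3*3)*s = (-6 + 9)*s = 3*s)
(r(190) + M(111, 181))/(11288 + 18524) = (3*190 + 181²)/(11288 + 18524) = (570 + 32761)/29812 = 33331*(1/29812) = 33331/29812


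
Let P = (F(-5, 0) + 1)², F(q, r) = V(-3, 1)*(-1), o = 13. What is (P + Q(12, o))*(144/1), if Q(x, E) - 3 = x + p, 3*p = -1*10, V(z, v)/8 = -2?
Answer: 43296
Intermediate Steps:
V(z, v) = -16 (V(z, v) = 8*(-2) = -16)
p = -10/3 (p = (-1*10)/3 = (⅓)*(-10) = -10/3 ≈ -3.3333)
Q(x, E) = -⅓ + x (Q(x, E) = 3 + (x - 10/3) = 3 + (-10/3 + x) = -⅓ + x)
F(q, r) = 16 (F(q, r) = -16*(-1) = 16)
P = 289 (P = (16 + 1)² = 17² = 289)
(P + Q(12, o))*(144/1) = (289 + (-⅓ + 12))*(144/1) = (289 + 35/3)*(144*1) = (902/3)*144 = 43296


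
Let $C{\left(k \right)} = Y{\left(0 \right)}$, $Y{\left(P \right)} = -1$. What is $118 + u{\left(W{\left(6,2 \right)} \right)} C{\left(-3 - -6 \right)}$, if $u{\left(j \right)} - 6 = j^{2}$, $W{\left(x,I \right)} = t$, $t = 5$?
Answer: $87$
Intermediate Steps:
$C{\left(k \right)} = -1$
$W{\left(x,I \right)} = 5$
$u{\left(j \right)} = 6 + j^{2}$
$118 + u{\left(W{\left(6,2 \right)} \right)} C{\left(-3 - -6 \right)} = 118 + \left(6 + 5^{2}\right) \left(-1\right) = 118 + \left(6 + 25\right) \left(-1\right) = 118 + 31 \left(-1\right) = 118 - 31 = 87$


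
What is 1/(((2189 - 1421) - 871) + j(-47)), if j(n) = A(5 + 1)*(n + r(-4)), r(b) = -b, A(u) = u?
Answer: -1/361 ≈ -0.0027701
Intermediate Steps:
j(n) = 24 + 6*n (j(n) = (5 + 1)*(n - 1*(-4)) = 6*(n + 4) = 6*(4 + n) = 24 + 6*n)
1/(((2189 - 1421) - 871) + j(-47)) = 1/(((2189 - 1421) - 871) + (24 + 6*(-47))) = 1/((768 - 871) + (24 - 282)) = 1/(-103 - 258) = 1/(-361) = -1/361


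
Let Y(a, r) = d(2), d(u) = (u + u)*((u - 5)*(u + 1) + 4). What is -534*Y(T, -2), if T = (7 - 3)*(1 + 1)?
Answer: 10680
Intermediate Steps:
T = 8 (T = 4*2 = 8)
d(u) = 2*u*(4 + (1 + u)*(-5 + u)) (d(u) = (2*u)*((-5 + u)*(1 + u) + 4) = (2*u)*((1 + u)*(-5 + u) + 4) = (2*u)*(4 + (1 + u)*(-5 + u)) = 2*u*(4 + (1 + u)*(-5 + u)))
Y(a, r) = -20 (Y(a, r) = 2*2*(-1 + 2² - 4*2) = 2*2*(-1 + 4 - 8) = 2*2*(-5) = -20)
-534*Y(T, -2) = -534*(-20) = 10680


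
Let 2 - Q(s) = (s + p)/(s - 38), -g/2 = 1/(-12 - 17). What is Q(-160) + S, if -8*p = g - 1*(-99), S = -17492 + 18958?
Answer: 22464685/15312 ≈ 1467.1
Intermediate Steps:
g = 2/29 (g = -2/(-12 - 17) = -2/(-29) = -2*(-1/29) = 2/29 ≈ 0.068966)
S = 1466
p = -2873/232 (p = -(2/29 - 1*(-99))/8 = -(2/29 + 99)/8 = -⅛*2873/29 = -2873/232 ≈ -12.384)
Q(s) = 2 - (-2873/232 + s)/(-38 + s) (Q(s) = 2 - (s - 2873/232)/(s - 38) = 2 - (-2873/232 + s)/(-38 + s))
Q(-160) + S = (-14759/232 - 160)/(-38 - 160) + 1466 = -51879/232/(-198) + 1466 = -1/198*(-51879/232) + 1466 = 17293/15312 + 1466 = 22464685/15312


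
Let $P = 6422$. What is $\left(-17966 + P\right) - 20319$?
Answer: $-31863$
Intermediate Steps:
$\left(-17966 + P\right) - 20319 = \left(-17966 + 6422\right) - 20319 = -11544 - 20319 = -31863$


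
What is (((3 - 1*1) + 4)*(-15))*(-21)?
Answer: 1890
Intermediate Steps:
(((3 - 1*1) + 4)*(-15))*(-21) = (((3 - 1) + 4)*(-15))*(-21) = ((2 + 4)*(-15))*(-21) = (6*(-15))*(-21) = -90*(-21) = 1890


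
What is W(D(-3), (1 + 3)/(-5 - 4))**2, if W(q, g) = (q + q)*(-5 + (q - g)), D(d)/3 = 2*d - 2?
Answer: 16908544/9 ≈ 1.8787e+6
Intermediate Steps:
D(d) = -6 + 6*d (D(d) = 3*(2*d - 2) = 3*(-2 + 2*d) = -6 + 6*d)
W(q, g) = 2*q*(-5 + q - g) (W(q, g) = (2*q)*(-5 + q - g) = 2*q*(-5 + q - g))
W(D(-3), (1 + 3)/(-5 - 4))**2 = (2*(-6 + 6*(-3))*(-5 + (-6 + 6*(-3)) - (1 + 3)/(-5 - 4)))**2 = (2*(-6 - 18)*(-5 + (-6 - 18) - 4/(-9)))**2 = (2*(-24)*(-5 - 24 - 4*(-1)/9))**2 = (2*(-24)*(-5 - 24 - 1*(-4/9)))**2 = (2*(-24)*(-5 - 24 + 4/9))**2 = (2*(-24)*(-257/9))**2 = (4112/3)**2 = 16908544/9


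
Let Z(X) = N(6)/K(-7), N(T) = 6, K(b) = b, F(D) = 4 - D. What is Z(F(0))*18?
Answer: -108/7 ≈ -15.429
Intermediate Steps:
Z(X) = -6/7 (Z(X) = 6/(-7) = 6*(-⅐) = -6/7)
Z(F(0))*18 = -6/7*18 = -108/7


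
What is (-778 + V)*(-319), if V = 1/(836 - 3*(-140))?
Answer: 311716273/1256 ≈ 2.4818e+5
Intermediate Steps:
V = 1/1256 (V = 1/(836 + 420) = 1/1256 ≈ 0.00079618)
(-778 + V)*(-319) = (-778 + 1/1256)*(-319) = -977167/1256*(-319) = 311716273/1256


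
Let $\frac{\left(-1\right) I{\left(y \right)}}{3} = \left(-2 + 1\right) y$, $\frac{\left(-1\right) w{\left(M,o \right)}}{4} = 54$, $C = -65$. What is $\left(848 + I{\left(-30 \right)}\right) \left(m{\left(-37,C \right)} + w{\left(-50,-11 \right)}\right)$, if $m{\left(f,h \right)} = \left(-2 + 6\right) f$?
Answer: $-275912$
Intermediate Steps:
$m{\left(f,h \right)} = 4 f$
$w{\left(M,o \right)} = -216$ ($w{\left(M,o \right)} = \left(-4\right) 54 = -216$)
$I{\left(y \right)} = 3 y$ ($I{\left(y \right)} = - 3 \left(-2 + 1\right) y = - 3 \left(- y\right) = 3 y$)
$\left(848 + I{\left(-30 \right)}\right) \left(m{\left(-37,C \right)} + w{\left(-50,-11 \right)}\right) = \left(848 + 3 \left(-30\right)\right) \left(4 \left(-37\right) - 216\right) = \left(848 - 90\right) \left(-148 - 216\right) = 758 \left(-364\right) = -275912$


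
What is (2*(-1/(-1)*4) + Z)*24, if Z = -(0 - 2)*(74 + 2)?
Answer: 3840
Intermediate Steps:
Z = 152 (Z = -(-2)*76 = -1*(-152) = 152)
(2*(-1/(-1)*4) + Z)*24 = (2*(-1/(-1)*4) + 152)*24 = (2*(-1*(-1)*4) + 152)*24 = (2*(1*4) + 152)*24 = (2*4 + 152)*24 = (8 + 152)*24 = 160*24 = 3840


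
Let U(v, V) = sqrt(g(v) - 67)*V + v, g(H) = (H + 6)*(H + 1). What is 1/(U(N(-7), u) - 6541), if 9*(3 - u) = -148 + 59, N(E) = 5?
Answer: -66177/432534554 - 261*I/865069108 ≈ -0.000153 - 3.0171e-7*I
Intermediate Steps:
g(H) = (1 + H)*(6 + H) (g(H) = (6 + H)*(1 + H) = (1 + H)*(6 + H))
u = 116/9 (u = 3 - (-148 + 59)/9 = 3 - 1/9*(-89) = 3 + 89/9 = 116/9 ≈ 12.889)
U(v, V) = v + V*sqrt(-61 + v**2 + 7*v) (U(v, V) = sqrt((6 + v**2 + 7*v) - 67)*V + v = sqrt(-61 + v**2 + 7*v)*V + v = V*sqrt(-61 + v**2 + 7*v) + v = v + V*sqrt(-61 + v**2 + 7*v))
1/(U(N(-7), u) - 6541) = 1/((5 + 116*sqrt(-61 + 5**2 + 7*5)/9) - 6541) = 1/((5 + 116*sqrt(-61 + 25 + 35)/9) - 6541) = 1/((5 + 116*sqrt(-1)/9) - 6541) = 1/((5 + 116*I/9) - 6541) = 1/(-6536 + 116*I/9) = 81*(-6536 - 116*I/9)/3460276432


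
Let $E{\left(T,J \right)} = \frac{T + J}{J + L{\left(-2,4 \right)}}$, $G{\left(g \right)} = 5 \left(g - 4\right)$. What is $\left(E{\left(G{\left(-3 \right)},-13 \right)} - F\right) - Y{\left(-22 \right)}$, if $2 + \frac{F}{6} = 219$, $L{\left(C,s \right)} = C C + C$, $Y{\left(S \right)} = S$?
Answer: $- \frac{14032}{11} \approx -1275.6$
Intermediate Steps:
$L{\left(C,s \right)} = C + C^{2}$ ($L{\left(C,s \right)} = C^{2} + C = C + C^{2}$)
$F = 1302$ ($F = -12 + 6 \cdot 219 = -12 + 1314 = 1302$)
$G{\left(g \right)} = -20 + 5 g$ ($G{\left(g \right)} = 5 \left(-4 + g\right) = -20 + 5 g$)
$E{\left(T,J \right)} = \frac{J + T}{2 + J}$ ($E{\left(T,J \right)} = \frac{T + J}{J - 2 \left(1 - 2\right)} = \frac{J + T}{J - -2} = \frac{J + T}{J + 2} = \frac{J + T}{2 + J}$)
$\left(E{\left(G{\left(-3 \right)},-13 \right)} - F\right) - Y{\left(-22 \right)} = \left(\frac{-13 + \left(-20 + 5 \left(-3\right)\right)}{2 - 13} - 1302\right) - -22 = \left(\frac{-13 - 35}{-11} - 1302\right) + 22 = \left(- \frac{-13 - 35}{11} - 1302\right) + 22 = \left(\left(- \frac{1}{11}\right) \left(-48\right) - 1302\right) + 22 = \left(\frac{48}{11} - 1302\right) + 22 = - \frac{14274}{11} + 22 = - \frac{14032}{11}$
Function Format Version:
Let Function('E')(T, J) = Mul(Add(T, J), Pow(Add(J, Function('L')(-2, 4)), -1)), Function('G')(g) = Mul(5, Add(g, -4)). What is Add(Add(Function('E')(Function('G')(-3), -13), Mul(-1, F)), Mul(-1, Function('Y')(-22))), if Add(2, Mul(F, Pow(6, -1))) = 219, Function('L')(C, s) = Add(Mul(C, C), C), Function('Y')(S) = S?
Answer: Rational(-14032, 11) ≈ -1275.6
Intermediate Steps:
Function('L')(C, s) = Add(C, Pow(C, 2)) (Function('L')(C, s) = Add(Pow(C, 2), C) = Add(C, Pow(C, 2)))
F = 1302 (F = Add(-12, Mul(6, 219)) = Add(-12, 1314) = 1302)
Function('G')(g) = Add(-20, Mul(5, g)) (Function('G')(g) = Mul(5, Add(-4, g)) = Add(-20, Mul(5, g)))
Function('E')(T, J) = Mul(Pow(Add(2, J), -1), Add(J, T)) (Function('E')(T, J) = Mul(Add(T, J), Pow(Add(J, Mul(-2, Add(1, -2))), -1)) = Mul(Add(J, T), Pow(Add(J, Mul(-2, -1)), -1)) = Mul(Add(J, T), Pow(Add(J, 2), -1)) = Mul(Add(J, T), Pow(Add(2, J), -1)) = Mul(Pow(Add(2, J), -1), Add(J, T)))
Add(Add(Function('E')(Function('G')(-3), -13), Mul(-1, F)), Mul(-1, Function('Y')(-22))) = Add(Add(Mul(Pow(Add(2, -13), -1), Add(-13, Add(-20, Mul(5, -3)))), Mul(-1, 1302)), Mul(-1, -22)) = Add(Add(Mul(Pow(-11, -1), Add(-13, Add(-20, -15))), -1302), 22) = Add(Add(Mul(Rational(-1, 11), Add(-13, -35)), -1302), 22) = Add(Add(Mul(Rational(-1, 11), -48), -1302), 22) = Add(Add(Rational(48, 11), -1302), 22) = Add(Rational(-14274, 11), 22) = Rational(-14032, 11)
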